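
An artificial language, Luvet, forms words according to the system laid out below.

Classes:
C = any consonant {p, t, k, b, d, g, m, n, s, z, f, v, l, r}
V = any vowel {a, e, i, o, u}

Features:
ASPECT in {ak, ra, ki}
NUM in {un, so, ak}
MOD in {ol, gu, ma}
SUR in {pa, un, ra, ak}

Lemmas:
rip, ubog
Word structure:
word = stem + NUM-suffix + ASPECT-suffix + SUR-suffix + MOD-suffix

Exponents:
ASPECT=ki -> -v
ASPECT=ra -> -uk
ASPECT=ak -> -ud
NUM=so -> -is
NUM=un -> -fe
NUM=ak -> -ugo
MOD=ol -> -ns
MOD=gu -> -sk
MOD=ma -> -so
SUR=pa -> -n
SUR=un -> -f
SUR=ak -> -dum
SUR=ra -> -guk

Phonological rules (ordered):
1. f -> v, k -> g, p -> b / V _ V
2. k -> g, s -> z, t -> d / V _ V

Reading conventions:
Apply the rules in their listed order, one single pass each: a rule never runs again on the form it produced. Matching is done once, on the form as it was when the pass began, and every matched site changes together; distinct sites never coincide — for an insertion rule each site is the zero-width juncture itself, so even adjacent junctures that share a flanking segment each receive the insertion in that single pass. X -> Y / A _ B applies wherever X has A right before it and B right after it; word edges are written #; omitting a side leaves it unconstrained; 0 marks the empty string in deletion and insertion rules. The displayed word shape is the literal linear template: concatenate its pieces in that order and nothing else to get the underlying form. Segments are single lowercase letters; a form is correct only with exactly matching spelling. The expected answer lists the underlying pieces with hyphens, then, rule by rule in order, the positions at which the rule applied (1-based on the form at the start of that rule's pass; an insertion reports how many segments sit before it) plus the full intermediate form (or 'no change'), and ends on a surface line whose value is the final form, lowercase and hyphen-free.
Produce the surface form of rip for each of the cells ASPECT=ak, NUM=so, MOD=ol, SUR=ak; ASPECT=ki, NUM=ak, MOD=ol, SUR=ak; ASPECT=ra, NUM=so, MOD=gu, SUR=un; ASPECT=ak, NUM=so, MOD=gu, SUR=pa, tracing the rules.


cell ASPECT=ak, NUM=so, MOD=ol, SUR=ak:
underlying: rip-is-ud-dum-ns
1. f -> v, k -> g, p -> b / V _ V: fires at position(s) 3: ribisuddumns
2. k -> g, s -> z, t -> d / V _ V: fires at position(s) 5: ribizuddumns
surface: ribizuddumns

cell ASPECT=ki, NUM=ak, MOD=ol, SUR=ak:
underlying: rip-ugo-v-dum-ns
1. f -> v, k -> g, p -> b / V _ V: fires at position(s) 3: ribugovdumns
2. k -> g, s -> z, t -> d / V _ V: no change
surface: ribugovdumns

cell ASPECT=ra, NUM=so, MOD=gu, SUR=un:
underlying: rip-is-uk-f-sk
1. f -> v, k -> g, p -> b / V _ V: fires at position(s) 3: ribisukfsk
2. k -> g, s -> z, t -> d / V _ V: fires at position(s) 5: ribizukfsk
surface: ribizukfsk

cell ASPECT=ak, NUM=so, MOD=gu, SUR=pa:
underlying: rip-is-ud-n-sk
1. f -> v, k -> g, p -> b / V _ V: fires at position(s) 3: ribisudnsk
2. k -> g, s -> z, t -> d / V _ V: fires at position(s) 5: ribizudnsk
surface: ribizudnsk


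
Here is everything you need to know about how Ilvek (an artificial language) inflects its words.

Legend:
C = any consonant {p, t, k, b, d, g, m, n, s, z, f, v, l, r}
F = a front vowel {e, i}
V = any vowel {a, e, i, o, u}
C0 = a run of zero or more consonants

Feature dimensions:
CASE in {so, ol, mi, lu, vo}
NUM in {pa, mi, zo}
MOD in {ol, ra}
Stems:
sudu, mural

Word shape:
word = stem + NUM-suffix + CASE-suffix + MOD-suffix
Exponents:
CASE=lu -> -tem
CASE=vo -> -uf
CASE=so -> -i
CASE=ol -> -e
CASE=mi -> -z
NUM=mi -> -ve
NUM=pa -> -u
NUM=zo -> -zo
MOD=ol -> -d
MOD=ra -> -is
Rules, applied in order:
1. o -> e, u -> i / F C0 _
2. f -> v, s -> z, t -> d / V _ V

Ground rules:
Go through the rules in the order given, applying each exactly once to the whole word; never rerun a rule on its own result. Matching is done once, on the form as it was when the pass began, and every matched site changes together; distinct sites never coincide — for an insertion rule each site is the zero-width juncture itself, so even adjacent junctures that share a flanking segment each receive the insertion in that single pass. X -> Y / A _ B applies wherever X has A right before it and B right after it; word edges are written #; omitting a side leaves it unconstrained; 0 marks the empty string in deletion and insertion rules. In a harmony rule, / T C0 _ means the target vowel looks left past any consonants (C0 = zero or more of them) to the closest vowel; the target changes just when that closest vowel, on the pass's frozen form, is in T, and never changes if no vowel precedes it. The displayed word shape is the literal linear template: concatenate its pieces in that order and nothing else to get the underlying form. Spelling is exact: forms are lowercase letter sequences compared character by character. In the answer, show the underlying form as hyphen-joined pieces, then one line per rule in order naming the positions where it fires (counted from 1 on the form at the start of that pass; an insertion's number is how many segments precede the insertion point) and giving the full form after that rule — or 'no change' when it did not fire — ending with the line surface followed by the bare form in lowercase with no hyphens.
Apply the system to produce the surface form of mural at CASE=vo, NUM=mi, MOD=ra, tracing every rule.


underlying: mural-ve-uf-is
1. o -> e, u -> i / F C0 _: fires at position(s) 8: muralveifis
2. f -> v, s -> z, t -> d / V _ V: fires at position(s) 9: muralveivis
surface: muralveivis


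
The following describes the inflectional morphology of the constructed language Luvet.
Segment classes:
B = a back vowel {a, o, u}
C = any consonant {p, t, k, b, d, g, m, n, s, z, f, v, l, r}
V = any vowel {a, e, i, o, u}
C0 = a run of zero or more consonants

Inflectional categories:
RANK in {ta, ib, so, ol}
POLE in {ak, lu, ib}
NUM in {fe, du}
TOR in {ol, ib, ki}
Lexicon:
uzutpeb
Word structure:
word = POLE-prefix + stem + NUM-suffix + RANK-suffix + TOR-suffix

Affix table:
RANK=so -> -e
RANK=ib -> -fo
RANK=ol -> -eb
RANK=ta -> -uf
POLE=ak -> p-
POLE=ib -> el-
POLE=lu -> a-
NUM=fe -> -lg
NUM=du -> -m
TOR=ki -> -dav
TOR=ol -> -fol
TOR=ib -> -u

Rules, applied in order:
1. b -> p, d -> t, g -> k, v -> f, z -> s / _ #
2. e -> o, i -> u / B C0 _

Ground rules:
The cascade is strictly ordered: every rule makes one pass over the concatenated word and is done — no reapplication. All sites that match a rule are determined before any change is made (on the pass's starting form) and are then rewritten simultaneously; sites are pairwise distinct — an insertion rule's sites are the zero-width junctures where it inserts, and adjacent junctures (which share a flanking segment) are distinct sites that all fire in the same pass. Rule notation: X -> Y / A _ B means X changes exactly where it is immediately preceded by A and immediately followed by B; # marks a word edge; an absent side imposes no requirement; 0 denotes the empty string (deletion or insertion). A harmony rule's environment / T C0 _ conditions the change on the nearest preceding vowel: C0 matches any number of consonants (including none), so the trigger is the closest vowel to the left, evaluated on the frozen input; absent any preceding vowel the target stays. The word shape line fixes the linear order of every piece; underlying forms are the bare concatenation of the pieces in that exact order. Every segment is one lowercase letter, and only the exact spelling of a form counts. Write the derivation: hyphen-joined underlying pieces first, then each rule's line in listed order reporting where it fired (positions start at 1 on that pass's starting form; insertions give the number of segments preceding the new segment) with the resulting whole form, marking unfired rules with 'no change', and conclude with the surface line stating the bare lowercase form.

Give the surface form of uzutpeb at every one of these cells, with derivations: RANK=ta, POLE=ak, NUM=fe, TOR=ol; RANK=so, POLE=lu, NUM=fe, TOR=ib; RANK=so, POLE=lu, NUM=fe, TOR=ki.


cell RANK=ta, POLE=ak, NUM=fe, TOR=ol:
underlying: p-uzutpeb-lg-uf-fol
1. b -> p, d -> t, g -> k, v -> f, z -> s / _ #: no change
2. e -> o, i -> u / B C0 _: fires at position(s) 7: puzutpoblguffol
surface: puzutpoblguffol

cell RANK=so, POLE=lu, NUM=fe, TOR=ib:
underlying: a-uzutpeb-lg-e-u
1. b -> p, d -> t, g -> k, v -> f, z -> s / _ #: no change
2. e -> o, i -> u / B C0 _: fires at position(s) 7: auzutpoblgeu
surface: auzutpoblgeu

cell RANK=so, POLE=lu, NUM=fe, TOR=ki:
underlying: a-uzutpeb-lg-e-dav
1. b -> p, d -> t, g -> k, v -> f, z -> s / _ #: fires at position(s) 14: auzutpeblgedaf
2. e -> o, i -> u / B C0 _: fires at position(s) 7: auzutpoblgedaf
surface: auzutpoblgedaf


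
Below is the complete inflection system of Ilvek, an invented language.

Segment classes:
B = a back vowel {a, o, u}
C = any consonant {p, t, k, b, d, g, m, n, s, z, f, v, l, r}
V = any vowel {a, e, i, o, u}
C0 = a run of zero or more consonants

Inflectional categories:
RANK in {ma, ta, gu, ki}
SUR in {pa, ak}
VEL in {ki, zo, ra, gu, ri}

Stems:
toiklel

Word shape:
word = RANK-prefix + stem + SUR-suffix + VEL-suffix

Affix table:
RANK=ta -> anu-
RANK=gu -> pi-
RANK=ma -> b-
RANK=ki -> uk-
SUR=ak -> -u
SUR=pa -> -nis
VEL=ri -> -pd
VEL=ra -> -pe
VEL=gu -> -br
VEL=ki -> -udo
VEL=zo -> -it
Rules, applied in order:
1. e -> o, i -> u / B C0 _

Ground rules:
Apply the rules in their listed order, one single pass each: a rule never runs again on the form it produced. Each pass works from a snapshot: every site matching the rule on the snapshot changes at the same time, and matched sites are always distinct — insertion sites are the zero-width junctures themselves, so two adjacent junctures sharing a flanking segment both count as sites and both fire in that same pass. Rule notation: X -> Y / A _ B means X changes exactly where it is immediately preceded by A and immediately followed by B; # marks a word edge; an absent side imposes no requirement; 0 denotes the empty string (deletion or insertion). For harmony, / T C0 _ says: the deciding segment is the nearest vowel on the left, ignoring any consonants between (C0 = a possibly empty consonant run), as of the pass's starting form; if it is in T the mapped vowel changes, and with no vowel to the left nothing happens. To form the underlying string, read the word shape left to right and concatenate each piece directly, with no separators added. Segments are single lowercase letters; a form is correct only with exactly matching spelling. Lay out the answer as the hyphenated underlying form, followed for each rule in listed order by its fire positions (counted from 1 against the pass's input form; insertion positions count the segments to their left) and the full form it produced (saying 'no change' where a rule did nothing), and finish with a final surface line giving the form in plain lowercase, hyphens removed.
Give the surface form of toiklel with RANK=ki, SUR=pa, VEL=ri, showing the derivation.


underlying: uk-toiklel-nis-pd
1. e -> o, i -> u / B C0 _: fires at position(s) 5: uktouklelnispd
surface: uktouklelnispd


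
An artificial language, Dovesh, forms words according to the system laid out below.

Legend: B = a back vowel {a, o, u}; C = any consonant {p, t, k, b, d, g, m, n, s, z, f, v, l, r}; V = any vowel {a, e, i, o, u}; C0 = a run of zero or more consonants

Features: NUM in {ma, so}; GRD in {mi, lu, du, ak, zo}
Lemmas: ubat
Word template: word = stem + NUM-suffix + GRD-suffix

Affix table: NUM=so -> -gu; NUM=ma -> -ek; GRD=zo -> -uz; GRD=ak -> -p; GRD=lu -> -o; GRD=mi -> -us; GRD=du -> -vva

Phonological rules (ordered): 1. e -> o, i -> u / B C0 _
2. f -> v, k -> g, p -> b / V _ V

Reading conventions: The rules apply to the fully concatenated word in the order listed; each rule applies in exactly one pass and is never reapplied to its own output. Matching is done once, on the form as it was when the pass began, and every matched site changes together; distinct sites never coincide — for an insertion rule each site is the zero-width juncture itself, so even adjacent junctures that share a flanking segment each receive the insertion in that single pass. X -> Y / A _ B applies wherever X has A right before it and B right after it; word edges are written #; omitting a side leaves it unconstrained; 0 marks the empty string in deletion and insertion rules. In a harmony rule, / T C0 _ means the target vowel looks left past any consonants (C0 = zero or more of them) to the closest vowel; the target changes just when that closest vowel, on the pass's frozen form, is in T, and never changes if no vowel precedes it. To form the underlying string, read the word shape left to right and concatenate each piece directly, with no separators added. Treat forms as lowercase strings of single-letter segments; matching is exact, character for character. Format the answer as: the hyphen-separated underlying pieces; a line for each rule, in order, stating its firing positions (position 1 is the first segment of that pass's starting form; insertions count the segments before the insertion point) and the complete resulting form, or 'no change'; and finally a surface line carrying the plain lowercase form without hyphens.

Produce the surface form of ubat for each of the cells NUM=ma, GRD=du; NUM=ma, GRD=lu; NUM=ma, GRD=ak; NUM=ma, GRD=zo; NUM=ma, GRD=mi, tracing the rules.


cell NUM=ma, GRD=du:
underlying: ubat-ek-vva
1. e -> o, i -> u / B C0 _: fires at position(s) 5: ubatokvva
2. f -> v, k -> g, p -> b / V _ V: no change
surface: ubatokvva

cell NUM=ma, GRD=lu:
underlying: ubat-ek-o
1. e -> o, i -> u / B C0 _: fires at position(s) 5: ubatoko
2. f -> v, k -> g, p -> b / V _ V: fires at position(s) 6: ubatogo
surface: ubatogo

cell NUM=ma, GRD=ak:
underlying: ubat-ek-p
1. e -> o, i -> u / B C0 _: fires at position(s) 5: ubatokp
2. f -> v, k -> g, p -> b / V _ V: no change
surface: ubatokp

cell NUM=ma, GRD=zo:
underlying: ubat-ek-uz
1. e -> o, i -> u / B C0 _: fires at position(s) 5: ubatokuz
2. f -> v, k -> g, p -> b / V _ V: fires at position(s) 6: ubatoguz
surface: ubatoguz

cell NUM=ma, GRD=mi:
underlying: ubat-ek-us
1. e -> o, i -> u / B C0 _: fires at position(s) 5: ubatokus
2. f -> v, k -> g, p -> b / V _ V: fires at position(s) 6: ubatogus
surface: ubatogus


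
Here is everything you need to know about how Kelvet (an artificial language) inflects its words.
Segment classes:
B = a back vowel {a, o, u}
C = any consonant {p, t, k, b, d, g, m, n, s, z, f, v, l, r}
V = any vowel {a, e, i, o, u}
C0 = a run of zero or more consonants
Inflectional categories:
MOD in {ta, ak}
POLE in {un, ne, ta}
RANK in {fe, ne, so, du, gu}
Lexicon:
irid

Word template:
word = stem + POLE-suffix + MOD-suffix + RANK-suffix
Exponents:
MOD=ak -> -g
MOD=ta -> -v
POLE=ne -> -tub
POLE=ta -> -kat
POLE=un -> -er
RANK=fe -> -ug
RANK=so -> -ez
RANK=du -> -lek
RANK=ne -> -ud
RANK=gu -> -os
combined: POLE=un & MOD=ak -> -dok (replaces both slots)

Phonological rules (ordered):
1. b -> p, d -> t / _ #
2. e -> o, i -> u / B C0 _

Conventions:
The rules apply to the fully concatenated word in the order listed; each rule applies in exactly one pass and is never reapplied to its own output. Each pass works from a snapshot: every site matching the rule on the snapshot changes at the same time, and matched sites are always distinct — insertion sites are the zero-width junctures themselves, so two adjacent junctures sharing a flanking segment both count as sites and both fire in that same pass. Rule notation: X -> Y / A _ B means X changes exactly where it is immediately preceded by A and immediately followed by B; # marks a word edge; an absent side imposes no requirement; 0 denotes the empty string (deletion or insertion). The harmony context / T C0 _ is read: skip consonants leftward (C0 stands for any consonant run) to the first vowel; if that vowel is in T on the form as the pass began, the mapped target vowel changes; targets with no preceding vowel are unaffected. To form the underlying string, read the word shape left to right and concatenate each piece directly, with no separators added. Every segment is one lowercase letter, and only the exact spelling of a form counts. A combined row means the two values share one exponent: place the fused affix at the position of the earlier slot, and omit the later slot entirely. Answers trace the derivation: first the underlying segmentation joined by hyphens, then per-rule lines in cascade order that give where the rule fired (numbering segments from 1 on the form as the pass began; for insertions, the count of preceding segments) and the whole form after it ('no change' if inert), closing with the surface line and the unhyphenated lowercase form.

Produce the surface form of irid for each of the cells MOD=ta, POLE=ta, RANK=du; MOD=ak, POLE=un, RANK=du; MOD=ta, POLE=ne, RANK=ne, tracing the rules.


cell MOD=ta, POLE=ta, RANK=du:
underlying: irid-kat-v-lek
1. b -> p, d -> t / _ #: no change
2. e -> o, i -> u / B C0 _: fires at position(s) 10: iridkatvlok
surface: iridkatvlok

cell MOD=ak, POLE=un, RANK=du:
underlying: irid-dok-lek
1. b -> p, d -> t / _ #: no change
2. e -> o, i -> u / B C0 _: fires at position(s) 9: iriddoklok
surface: iriddoklok

cell MOD=ta, POLE=ne, RANK=ne:
underlying: irid-tub-v-ud
1. b -> p, d -> t / _ #: fires at position(s) 10: iridtubvut
2. e -> o, i -> u / B C0 _: no change
surface: iridtubvut


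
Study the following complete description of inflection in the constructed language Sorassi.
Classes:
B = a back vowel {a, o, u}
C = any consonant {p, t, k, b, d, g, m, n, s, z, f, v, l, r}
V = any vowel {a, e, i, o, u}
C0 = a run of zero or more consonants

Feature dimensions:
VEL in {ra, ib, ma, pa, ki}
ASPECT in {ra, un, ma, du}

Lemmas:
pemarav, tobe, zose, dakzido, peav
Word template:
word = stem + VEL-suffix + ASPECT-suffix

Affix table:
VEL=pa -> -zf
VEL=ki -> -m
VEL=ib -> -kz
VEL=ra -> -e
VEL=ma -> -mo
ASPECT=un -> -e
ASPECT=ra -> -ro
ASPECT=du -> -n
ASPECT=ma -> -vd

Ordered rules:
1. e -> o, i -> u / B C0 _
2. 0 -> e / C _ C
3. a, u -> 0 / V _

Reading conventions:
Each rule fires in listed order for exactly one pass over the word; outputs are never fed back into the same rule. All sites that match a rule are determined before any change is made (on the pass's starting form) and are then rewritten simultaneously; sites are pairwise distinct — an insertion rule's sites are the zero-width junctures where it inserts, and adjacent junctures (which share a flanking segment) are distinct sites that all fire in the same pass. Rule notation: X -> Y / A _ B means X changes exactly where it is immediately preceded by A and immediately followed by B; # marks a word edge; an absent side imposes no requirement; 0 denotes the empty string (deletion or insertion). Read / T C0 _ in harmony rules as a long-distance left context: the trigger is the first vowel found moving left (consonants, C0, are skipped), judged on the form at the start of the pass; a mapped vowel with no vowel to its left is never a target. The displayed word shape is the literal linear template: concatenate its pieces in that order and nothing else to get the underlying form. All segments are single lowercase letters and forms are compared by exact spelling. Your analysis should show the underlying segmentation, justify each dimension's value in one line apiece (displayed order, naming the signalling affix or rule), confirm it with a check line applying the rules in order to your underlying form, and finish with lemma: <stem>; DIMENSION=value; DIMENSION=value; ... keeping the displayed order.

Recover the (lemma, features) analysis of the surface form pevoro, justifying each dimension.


underlying: peav-e-ro
VEL=ra - signalled by the affix -e
ASPECT=ra - signalled by the affix -ro
check: peavero -> peavoro -> peavoro -> pevoro
lemma: peav; VEL=ra; ASPECT=ra


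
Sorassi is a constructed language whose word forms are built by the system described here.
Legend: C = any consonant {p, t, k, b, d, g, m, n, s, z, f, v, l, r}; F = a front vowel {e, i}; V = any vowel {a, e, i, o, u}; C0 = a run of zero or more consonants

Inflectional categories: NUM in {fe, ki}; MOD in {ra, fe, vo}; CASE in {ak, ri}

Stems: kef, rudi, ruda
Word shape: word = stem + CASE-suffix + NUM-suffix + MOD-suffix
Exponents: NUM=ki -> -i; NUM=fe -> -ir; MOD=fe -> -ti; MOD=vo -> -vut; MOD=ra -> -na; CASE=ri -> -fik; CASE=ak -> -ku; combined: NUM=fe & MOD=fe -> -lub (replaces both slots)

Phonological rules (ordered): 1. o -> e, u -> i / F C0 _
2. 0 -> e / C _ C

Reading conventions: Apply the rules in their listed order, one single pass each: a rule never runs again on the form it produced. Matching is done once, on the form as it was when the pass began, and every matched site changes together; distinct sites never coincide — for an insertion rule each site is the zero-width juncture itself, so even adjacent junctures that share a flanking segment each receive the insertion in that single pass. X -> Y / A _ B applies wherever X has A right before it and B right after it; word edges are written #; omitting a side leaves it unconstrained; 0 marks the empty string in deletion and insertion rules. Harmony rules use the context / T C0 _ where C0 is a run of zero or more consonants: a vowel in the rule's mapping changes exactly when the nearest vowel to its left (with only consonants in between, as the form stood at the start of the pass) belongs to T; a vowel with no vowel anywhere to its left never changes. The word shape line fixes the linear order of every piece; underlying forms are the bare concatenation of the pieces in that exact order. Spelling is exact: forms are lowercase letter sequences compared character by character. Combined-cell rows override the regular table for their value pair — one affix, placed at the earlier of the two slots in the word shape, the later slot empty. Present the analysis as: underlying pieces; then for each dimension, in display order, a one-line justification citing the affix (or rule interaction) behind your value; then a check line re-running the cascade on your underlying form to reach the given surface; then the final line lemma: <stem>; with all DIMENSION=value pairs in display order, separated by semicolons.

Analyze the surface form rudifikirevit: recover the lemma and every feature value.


underlying: rudi-fik-ir-vut
NUM=fe - signalled by the affix -ir
MOD=vo - signalled by the affix -vut
CASE=ri - signalled by the affix -fik
check: rudifikirvut -> rudifikirvit -> rudifikirevit
lemma: rudi; NUM=fe; MOD=vo; CASE=ri


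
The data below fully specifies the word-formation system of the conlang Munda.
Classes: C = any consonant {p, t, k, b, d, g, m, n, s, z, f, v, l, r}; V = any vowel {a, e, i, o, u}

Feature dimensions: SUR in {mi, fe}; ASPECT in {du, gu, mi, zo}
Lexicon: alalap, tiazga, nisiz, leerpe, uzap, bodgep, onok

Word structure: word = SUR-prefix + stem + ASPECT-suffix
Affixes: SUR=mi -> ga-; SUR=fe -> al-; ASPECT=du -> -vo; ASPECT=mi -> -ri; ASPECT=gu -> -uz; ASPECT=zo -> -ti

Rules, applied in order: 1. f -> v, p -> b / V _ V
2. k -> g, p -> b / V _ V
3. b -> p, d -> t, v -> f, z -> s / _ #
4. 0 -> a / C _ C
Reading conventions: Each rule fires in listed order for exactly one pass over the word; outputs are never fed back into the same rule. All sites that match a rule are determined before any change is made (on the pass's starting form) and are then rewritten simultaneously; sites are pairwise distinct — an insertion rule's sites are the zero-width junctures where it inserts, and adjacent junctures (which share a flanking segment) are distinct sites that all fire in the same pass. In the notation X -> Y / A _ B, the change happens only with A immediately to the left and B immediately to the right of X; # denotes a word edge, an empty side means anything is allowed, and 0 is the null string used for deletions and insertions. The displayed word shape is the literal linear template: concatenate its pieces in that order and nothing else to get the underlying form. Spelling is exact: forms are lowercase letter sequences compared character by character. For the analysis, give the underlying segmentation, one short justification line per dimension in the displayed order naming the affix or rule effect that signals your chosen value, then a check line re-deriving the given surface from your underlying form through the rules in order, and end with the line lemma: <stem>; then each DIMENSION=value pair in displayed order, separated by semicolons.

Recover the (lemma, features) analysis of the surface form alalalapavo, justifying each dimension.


underlying: al-alalap-vo
SUR=fe - signalled by the affix al-
ASPECT=du - signalled by the affix -vo
check: alalalapvo -> alalalapvo -> alalalapvo -> alalalapvo -> alalalapavo
lemma: alalap; SUR=fe; ASPECT=du


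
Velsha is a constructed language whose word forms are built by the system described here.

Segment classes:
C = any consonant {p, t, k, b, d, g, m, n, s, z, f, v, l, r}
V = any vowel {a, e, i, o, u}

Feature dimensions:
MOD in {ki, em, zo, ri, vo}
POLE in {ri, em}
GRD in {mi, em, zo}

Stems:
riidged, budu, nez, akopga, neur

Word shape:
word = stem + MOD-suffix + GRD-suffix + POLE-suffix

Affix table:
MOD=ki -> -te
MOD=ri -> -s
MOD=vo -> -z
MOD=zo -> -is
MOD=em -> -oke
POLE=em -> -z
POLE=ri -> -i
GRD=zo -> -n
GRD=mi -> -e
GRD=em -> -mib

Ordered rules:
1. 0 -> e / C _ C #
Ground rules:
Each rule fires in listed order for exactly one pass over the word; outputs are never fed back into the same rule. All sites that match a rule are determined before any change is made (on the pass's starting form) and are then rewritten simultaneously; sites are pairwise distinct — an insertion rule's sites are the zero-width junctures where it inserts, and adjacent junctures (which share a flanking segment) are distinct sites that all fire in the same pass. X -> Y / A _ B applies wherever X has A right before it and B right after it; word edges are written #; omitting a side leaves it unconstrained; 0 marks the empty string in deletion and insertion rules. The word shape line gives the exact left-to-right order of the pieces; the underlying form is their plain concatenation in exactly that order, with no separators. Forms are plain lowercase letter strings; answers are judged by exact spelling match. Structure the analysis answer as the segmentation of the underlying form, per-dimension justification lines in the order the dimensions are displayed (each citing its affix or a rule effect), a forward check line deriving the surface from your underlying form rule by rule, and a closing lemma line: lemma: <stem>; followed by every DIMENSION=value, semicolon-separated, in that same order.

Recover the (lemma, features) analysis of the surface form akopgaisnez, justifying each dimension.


underlying: akopga-is-n-z
MOD=zo - signalled by the affix -is
POLE=em - signalled by the affix -z
GRD=zo - signalled by the affix -n
check: akopgaisnz -> akopgaisnez
lemma: akopga; MOD=zo; POLE=em; GRD=zo


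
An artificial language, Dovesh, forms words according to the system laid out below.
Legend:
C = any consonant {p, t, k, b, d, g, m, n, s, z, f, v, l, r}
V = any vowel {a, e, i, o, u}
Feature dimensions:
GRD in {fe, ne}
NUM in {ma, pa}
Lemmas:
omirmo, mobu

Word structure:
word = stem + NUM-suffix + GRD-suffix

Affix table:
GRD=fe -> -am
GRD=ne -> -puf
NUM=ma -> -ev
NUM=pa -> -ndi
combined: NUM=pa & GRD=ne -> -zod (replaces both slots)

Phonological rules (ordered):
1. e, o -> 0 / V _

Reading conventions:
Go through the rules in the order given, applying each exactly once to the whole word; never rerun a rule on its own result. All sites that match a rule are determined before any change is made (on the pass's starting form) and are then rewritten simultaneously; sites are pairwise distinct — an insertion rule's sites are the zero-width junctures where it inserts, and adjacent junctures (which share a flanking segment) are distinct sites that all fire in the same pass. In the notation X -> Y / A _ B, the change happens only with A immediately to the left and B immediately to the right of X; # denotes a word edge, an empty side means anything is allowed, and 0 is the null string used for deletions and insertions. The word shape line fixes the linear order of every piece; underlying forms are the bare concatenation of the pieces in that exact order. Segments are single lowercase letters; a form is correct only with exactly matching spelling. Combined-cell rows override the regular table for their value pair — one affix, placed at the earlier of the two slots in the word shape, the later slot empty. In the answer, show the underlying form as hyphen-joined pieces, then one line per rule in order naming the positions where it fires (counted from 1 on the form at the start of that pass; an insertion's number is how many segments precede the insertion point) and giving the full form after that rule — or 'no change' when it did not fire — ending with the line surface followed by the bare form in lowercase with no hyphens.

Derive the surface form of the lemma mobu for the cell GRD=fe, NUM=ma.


underlying: mobu-ev-am
1. e, o -> 0 / V _: fires at position(s) 5: mobuvam
surface: mobuvam


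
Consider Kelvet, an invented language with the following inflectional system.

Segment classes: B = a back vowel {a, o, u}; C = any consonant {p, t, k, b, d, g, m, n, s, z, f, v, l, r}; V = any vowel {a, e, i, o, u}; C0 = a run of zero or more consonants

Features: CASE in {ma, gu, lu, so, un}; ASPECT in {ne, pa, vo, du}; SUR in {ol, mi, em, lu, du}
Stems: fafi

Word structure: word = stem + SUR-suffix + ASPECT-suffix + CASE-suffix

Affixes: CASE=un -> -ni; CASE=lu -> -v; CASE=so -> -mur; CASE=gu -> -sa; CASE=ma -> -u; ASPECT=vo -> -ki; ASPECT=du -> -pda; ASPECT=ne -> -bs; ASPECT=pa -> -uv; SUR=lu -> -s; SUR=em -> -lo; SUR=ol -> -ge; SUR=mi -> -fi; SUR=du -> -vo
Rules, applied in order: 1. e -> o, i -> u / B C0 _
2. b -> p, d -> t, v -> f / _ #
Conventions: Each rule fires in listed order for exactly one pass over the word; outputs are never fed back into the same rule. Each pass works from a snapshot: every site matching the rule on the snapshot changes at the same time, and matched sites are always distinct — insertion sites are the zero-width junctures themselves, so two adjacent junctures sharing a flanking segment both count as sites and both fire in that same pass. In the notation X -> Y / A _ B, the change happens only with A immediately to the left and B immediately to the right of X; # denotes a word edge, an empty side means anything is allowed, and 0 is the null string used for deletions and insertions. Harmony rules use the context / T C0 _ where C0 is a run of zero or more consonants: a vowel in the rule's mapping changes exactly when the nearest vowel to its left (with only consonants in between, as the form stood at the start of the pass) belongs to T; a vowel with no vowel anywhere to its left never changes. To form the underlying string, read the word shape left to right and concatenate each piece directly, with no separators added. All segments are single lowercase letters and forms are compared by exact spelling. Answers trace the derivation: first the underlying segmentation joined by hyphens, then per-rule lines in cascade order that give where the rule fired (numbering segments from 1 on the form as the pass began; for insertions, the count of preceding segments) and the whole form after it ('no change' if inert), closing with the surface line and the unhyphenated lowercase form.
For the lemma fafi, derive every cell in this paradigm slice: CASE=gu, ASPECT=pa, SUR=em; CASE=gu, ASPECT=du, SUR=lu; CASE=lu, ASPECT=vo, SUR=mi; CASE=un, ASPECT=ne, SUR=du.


cell CASE=gu, ASPECT=pa, SUR=em:
underlying: fafi-lo-uv-sa
1. e -> o, i -> u / B C0 _: fires at position(s) 4: fafulouvsa
2. b -> p, d -> t, v -> f / _ #: no change
surface: fafulouvsa

cell CASE=gu, ASPECT=du, SUR=lu:
underlying: fafi-s-pda-sa
1. e -> o, i -> u / B C0 _: fires at position(s) 4: fafuspdasa
2. b -> p, d -> t, v -> f / _ #: no change
surface: fafuspdasa

cell CASE=lu, ASPECT=vo, SUR=mi:
underlying: fafi-fi-ki-v
1. e -> o, i -> u / B C0 _: fires at position(s) 4: fafufikiv
2. b -> p, d -> t, v -> f / _ #: fires at position(s) 9: fafufikif
surface: fafufikif

cell CASE=un, ASPECT=ne, SUR=du:
underlying: fafi-vo-bs-ni
1. e -> o, i -> u / B C0 _: fires at position(s) 4, 10: fafuvobsnu
2. b -> p, d -> t, v -> f / _ #: no change
surface: fafuvobsnu


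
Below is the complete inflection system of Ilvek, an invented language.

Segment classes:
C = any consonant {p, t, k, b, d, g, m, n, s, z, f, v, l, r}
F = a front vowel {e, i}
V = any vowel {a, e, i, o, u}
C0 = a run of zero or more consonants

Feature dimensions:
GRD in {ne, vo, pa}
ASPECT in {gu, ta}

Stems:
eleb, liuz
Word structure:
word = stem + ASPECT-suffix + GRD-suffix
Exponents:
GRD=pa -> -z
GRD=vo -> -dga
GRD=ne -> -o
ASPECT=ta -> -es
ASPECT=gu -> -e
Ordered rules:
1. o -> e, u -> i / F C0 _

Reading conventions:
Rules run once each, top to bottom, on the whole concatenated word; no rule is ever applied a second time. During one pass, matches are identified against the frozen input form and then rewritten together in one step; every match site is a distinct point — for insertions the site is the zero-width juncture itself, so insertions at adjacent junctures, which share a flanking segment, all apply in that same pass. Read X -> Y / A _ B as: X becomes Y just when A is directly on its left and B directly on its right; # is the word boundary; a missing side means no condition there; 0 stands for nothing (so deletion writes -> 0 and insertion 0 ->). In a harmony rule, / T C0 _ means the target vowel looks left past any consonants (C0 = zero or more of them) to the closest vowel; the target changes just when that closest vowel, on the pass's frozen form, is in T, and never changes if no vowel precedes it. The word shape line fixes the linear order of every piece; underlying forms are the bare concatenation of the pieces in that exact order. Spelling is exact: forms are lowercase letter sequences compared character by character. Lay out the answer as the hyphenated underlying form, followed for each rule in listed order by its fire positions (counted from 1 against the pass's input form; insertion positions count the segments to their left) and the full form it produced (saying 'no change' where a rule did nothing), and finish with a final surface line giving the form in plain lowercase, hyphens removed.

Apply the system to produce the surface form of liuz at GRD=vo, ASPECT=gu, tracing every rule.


underlying: liuz-e-dga
1. o -> e, u -> i / F C0 _: fires at position(s) 3: liizedga
surface: liizedga


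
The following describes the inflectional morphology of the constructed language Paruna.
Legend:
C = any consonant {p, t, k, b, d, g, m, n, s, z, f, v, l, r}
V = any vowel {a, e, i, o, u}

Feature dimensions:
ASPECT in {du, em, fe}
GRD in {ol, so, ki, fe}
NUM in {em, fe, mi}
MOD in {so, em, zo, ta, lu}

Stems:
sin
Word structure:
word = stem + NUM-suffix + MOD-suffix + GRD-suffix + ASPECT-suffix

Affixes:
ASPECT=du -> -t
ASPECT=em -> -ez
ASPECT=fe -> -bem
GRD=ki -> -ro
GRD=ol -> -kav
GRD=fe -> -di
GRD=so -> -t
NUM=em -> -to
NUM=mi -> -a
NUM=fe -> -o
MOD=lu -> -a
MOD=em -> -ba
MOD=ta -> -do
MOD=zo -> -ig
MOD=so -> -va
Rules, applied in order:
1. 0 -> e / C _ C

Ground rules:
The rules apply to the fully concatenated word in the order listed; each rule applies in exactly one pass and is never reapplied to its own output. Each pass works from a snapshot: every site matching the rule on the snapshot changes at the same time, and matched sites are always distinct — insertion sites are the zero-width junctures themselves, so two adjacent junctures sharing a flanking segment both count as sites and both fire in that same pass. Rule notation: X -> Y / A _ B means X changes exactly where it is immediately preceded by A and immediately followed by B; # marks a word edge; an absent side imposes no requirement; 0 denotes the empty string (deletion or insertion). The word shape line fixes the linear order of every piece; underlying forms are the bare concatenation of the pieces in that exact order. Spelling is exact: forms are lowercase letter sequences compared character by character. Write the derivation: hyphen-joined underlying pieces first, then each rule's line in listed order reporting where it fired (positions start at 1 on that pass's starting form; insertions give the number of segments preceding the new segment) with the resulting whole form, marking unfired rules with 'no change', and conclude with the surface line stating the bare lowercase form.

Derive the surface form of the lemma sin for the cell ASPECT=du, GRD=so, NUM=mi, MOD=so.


underlying: sin-a-va-t-t
1. 0 -> e / C _ C: inserts after position(s) 7: sinavatet
surface: sinavatet


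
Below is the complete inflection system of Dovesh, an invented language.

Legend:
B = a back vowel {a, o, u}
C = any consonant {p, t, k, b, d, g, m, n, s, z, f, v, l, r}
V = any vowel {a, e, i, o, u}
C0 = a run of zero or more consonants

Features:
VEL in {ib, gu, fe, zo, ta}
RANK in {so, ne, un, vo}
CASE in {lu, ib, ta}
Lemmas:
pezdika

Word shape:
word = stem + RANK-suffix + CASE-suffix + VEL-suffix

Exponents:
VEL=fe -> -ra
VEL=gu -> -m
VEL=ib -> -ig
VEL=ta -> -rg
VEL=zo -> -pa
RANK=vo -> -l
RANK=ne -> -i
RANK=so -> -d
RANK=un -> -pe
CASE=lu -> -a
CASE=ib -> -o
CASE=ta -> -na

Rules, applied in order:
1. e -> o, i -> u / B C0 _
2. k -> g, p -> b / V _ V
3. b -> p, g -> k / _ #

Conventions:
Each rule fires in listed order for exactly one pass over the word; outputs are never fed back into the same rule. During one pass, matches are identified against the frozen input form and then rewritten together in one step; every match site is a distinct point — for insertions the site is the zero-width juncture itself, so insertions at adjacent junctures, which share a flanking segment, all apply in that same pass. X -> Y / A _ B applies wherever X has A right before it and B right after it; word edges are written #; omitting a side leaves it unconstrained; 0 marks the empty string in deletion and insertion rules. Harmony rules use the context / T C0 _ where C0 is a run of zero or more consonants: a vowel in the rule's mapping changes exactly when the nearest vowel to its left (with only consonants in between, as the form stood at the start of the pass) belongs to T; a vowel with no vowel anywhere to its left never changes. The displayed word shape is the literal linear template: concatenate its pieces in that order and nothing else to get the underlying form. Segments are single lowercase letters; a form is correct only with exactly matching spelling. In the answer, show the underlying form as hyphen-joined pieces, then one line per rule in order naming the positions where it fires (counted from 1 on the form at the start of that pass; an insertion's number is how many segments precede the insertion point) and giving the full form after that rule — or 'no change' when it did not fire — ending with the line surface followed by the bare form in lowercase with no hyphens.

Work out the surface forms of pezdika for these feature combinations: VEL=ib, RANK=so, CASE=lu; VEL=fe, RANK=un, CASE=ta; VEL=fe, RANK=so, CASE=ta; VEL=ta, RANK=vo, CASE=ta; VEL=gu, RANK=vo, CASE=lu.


cell VEL=ib, RANK=so, CASE=lu:
underlying: pezdika-d-a-ig
1. e -> o, i -> u / B C0 _: fires at position(s) 10: pezdikadaug
2. k -> g, p -> b / V _ V: fires at position(s) 6: pezdigadaug
3. b -> p, g -> k / _ #: fires at position(s) 11: pezdigadauk
surface: pezdigadauk

cell VEL=fe, RANK=un, CASE=ta:
underlying: pezdika-pe-na-ra
1. e -> o, i -> u / B C0 _: fires at position(s) 9: pezdikaponara
2. k -> g, p -> b / V _ V: fires at position(s) 6, 8: pezdigabonara
3. b -> p, g -> k / _ #: no change
surface: pezdigabonara

cell VEL=fe, RANK=so, CASE=ta:
underlying: pezdika-d-na-ra
1. e -> o, i -> u / B C0 _: no change
2. k -> g, p -> b / V _ V: fires at position(s) 6: pezdigadnara
3. b -> p, g -> k / _ #: no change
surface: pezdigadnara

cell VEL=ta, RANK=vo, CASE=ta:
underlying: pezdika-l-na-rg
1. e -> o, i -> u / B C0 _: no change
2. k -> g, p -> b / V _ V: fires at position(s) 6: pezdigalnarg
3. b -> p, g -> k / _ #: fires at position(s) 12: pezdigalnark
surface: pezdigalnark

cell VEL=gu, RANK=vo, CASE=lu:
underlying: pezdika-l-a-m
1. e -> o, i -> u / B C0 _: no change
2. k -> g, p -> b / V _ V: fires at position(s) 6: pezdigalam
3. b -> p, g -> k / _ #: no change
surface: pezdigalam
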